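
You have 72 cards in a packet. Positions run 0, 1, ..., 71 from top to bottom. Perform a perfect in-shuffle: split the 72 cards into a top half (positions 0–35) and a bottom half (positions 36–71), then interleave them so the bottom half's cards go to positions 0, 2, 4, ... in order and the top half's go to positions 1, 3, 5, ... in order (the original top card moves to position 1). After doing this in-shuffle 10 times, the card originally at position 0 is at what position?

1

Track the card's position through each in-shuffle:
0 → 1 → 3 → 7 → 15 → 31 → 63 → 54 → 36 → 0 → 1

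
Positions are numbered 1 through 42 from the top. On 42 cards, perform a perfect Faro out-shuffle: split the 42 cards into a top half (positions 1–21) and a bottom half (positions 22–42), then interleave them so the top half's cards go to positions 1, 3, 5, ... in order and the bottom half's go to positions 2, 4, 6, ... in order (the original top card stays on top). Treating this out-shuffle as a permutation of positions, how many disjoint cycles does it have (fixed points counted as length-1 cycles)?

4

Trace each unvisited position around until it returns:
(1) (2 3 5 9 17 33 ... len 20) (4 7 13 25 8 15 ... len 20) (42)
4 cycles in total.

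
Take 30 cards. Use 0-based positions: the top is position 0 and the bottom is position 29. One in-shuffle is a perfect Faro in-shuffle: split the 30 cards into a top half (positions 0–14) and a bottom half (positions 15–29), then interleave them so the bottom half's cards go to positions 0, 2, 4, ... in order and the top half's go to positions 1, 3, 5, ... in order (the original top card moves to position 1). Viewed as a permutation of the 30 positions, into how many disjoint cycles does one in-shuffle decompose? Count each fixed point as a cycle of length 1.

6

Trace each unvisited position around until it returns:
(0 1 3 7 15) (2 5 11 23 16) (4 9 19 8 17) (6 13 27 24 18) (10 21 12 25 20) (14 29 28 26 22)
6 cycles in total.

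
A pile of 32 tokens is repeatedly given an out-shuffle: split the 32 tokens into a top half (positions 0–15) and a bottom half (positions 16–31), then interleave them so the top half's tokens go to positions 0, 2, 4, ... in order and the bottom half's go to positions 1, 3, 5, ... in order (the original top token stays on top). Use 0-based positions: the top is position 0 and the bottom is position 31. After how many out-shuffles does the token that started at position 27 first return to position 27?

Follow position 27 under repeated out-shuffles:
27 → 23 → 15 → 30 → 29 → 27
It first returns after 5 out-shuffles.

5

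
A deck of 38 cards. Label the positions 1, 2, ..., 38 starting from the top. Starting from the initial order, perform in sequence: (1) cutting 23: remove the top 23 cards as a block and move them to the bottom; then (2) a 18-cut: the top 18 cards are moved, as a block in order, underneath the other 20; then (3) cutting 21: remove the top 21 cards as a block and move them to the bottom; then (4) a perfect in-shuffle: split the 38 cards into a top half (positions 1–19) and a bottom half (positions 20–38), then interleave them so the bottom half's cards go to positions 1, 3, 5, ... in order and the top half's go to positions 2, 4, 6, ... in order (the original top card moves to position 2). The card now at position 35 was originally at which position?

Undo the operations in reverse order, starting from position 35:
  undo op 4 (in-shuffle, from bottom half): 35 ← 37
  undo op 3 (cut 21): 37 ← 20
  undo op 2 (cut 18): 20 ← 38
  undo op 1 (cut 23): 38 ← 23
So the card at position 35 came from original position 23.

23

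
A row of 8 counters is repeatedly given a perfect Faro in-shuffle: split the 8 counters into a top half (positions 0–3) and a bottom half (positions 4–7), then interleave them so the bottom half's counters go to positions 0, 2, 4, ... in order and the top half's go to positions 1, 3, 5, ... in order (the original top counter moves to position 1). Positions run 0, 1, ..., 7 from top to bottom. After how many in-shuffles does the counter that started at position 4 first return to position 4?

6

Follow position 4 under repeated in-shuffles:
4 → 0 → 1 → 3 → 7 → 6 → 4
It first returns after 6 in-shuffles.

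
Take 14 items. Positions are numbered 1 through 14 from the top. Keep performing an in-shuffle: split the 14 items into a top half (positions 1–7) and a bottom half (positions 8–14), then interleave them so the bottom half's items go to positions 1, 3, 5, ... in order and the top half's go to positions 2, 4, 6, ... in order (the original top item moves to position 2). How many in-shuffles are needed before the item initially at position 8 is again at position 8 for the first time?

Follow position 8 under repeated in-shuffles:
8 → 1 → 2 → 4 → 8
It first returns after 4 in-shuffles.

4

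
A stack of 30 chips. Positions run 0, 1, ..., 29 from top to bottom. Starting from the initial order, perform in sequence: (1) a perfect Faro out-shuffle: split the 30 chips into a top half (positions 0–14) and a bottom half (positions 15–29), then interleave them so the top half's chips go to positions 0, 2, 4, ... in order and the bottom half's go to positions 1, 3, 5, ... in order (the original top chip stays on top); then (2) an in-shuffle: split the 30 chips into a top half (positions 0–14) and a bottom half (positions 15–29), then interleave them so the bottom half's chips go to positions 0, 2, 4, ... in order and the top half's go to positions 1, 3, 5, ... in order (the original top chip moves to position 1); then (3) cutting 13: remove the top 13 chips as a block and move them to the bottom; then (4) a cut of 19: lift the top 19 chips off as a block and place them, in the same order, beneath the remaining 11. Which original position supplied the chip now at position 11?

3

Undo the operations in reverse order, starting from position 11:
  undo op 4 (cut 19): 11 ← 0
  undo op 3 (cut 13): 0 ← 13
  undo op 2 (in-shuffle, from top half): 13 ← 6
  undo op 1 (out-shuffle, from top half): 6 ← 3
So the chip at position 11 came from original position 3.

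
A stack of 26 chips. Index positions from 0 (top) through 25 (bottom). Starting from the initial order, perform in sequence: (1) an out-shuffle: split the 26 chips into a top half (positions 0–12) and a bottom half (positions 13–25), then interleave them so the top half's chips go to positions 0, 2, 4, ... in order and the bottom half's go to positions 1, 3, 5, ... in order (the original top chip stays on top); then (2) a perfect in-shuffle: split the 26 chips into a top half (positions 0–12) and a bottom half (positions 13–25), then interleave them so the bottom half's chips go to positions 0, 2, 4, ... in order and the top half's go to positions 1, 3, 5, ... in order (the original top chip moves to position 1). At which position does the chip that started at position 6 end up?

25

Track the chip from position 6 forward through each operation:
  after op 1 (out-shuffle): 6 → 12
  after op 2 (in-shuffle): 12 → 25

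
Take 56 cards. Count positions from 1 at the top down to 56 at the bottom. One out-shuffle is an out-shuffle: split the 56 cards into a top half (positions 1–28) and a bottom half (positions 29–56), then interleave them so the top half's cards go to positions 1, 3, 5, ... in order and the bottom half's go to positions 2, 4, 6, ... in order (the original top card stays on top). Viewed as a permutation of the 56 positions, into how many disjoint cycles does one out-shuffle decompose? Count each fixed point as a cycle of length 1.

6

Trace each unvisited position around until it returns:
(1) (2 3 5 9 17 33 ... len 20) (4 7 13 25 49 42 ... len 20) (6 11 21 41 26 51 46 36 16 31) (12 23 45 34) (56)
6 cycles in total.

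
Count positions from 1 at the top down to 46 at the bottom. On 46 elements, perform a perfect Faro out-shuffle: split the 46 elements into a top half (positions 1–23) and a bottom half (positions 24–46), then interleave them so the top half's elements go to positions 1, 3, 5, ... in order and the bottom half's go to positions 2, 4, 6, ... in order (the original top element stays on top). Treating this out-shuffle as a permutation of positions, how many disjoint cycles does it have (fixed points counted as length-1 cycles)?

9

Trace each unvisited position around until it returns:
(1) (2 3 5 9 17 33 ... len 12) (4 7 13 25) (6 11 21 41 36 26) (8 15 29 12 23 45 ... len 12) (10 19 37 28) (16 31) (22 43 40 34) ... plus 1 more
9 cycles in total.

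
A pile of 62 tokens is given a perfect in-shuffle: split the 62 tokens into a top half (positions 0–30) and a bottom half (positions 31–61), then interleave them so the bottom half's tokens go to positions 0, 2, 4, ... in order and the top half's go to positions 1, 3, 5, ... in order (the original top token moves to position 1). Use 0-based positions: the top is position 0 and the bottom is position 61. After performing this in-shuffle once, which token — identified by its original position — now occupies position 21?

10

Work backwards from position 21, undoing one in-shuffle at a time:
21 ← 10
So the token now at position 21 started at position 10.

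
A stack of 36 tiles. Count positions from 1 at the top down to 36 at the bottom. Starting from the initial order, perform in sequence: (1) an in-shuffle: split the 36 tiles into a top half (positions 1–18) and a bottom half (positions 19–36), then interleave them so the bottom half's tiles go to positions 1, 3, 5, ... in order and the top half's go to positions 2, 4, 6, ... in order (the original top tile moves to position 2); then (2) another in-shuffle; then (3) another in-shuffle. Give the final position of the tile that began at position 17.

Track the tile from position 17 forward through each operation:
  after op 1 (in-shuffle): 17 → 34
  after op 2 (in-shuffle): 34 → 31
  after op 3 (in-shuffle): 31 → 25

25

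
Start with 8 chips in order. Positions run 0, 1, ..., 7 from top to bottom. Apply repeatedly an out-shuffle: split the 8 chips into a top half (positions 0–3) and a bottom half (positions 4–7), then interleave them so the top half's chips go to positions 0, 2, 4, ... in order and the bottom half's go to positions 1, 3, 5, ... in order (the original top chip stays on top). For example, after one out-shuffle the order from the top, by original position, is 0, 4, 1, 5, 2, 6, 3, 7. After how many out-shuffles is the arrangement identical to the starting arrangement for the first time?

The out-shuffle permutes the 8 positions with cycle lengths [1, 1, 3, 3].
Every chip is home exactly when every cycle has completed a whole number of laps, i.e. after lcm(1, 3) = 3 out-shuffles.

3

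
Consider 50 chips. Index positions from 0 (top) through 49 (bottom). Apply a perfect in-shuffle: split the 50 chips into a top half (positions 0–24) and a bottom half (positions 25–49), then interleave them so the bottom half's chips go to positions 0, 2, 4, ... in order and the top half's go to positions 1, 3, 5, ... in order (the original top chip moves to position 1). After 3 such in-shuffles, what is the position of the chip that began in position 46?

Track the chip's position through each in-shuffle:
46 → 42 → 34 → 18

18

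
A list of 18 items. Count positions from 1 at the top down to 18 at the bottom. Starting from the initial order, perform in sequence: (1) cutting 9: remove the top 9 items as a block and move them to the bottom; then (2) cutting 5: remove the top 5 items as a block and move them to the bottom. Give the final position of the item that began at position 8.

12

Track the item from position 8 forward through each operation:
  after op 1 (cut 9): 8 → 17
  after op 2 (cut 5): 17 → 12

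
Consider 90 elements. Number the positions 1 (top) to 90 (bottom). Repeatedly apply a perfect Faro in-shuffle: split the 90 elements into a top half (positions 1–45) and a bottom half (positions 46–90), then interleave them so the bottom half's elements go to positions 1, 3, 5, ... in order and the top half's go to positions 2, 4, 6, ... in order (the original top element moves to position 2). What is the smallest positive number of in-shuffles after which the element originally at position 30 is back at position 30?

Follow position 30 under repeated in-shuffles:
30 → 60 → 29 → 58 → 25 → 50 → 9 → 18 → 36 → 72 → 53 → 15 → 30
It first returns after 12 in-shuffles.

12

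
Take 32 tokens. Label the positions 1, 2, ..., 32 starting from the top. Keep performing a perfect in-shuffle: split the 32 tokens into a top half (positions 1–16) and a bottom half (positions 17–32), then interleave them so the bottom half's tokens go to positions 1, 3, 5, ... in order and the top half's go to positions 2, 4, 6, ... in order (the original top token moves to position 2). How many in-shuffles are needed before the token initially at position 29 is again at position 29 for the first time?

Follow position 29 under repeated in-shuffles:
29 → 25 → 17 → 1 → 2 → 4 → 8 → 16 → 32 → 31 → 29
It first returns after 10 in-shuffles.

10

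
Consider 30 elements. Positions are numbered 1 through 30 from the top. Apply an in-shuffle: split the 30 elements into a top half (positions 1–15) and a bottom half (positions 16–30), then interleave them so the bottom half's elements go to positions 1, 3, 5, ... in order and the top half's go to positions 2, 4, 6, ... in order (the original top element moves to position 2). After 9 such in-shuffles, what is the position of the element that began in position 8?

Track the element's position through each in-shuffle:
8 → 16 → 1 → 2 → 4 → 8 → 16 → 1 → 2 → 4

4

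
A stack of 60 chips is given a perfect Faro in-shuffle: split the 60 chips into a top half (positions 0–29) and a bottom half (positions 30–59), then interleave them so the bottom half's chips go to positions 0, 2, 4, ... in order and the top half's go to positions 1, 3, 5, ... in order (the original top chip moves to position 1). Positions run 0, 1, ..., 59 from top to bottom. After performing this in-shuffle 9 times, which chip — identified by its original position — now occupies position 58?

Work backwards from position 58, undoing one in-shuffle at a time:
58 ← 59 ← 29 ← 14 ← 37 ← 18 ← 39 ← 19 ← 9 ← 4
So the chip now at position 58 started at position 4.

4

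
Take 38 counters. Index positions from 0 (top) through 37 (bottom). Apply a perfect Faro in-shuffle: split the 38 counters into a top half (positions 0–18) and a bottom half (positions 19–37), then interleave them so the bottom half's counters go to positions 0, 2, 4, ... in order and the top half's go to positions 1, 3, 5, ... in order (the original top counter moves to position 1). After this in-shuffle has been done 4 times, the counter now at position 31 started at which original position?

1

Work backwards from position 31, undoing one in-shuffle at a time:
31 ← 15 ← 7 ← 3 ← 1
So the counter now at position 31 started at position 1.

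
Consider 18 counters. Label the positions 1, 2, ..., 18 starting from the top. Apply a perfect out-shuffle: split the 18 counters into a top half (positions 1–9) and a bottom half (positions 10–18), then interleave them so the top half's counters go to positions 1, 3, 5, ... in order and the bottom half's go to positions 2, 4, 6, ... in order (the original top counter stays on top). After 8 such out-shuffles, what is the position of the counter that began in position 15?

Track the counter's position through each out-shuffle:
15 → 12 → 6 → 11 → 4 → 7 → 13 → 8 → 15

15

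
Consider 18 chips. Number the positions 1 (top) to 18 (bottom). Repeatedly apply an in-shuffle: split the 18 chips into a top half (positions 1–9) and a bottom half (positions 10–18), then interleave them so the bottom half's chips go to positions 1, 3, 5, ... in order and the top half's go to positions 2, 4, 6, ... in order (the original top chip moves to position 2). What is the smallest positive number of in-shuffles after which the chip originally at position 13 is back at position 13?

Follow position 13 under repeated in-shuffles:
13 → 7 → 14 → 9 → 18 → 17 → 15 → 11 → 3 → 6 → 12 → 5 → 10 → 1 → 2 → 4 → 8 → 16 → 13
It first returns after 18 in-shuffles.

18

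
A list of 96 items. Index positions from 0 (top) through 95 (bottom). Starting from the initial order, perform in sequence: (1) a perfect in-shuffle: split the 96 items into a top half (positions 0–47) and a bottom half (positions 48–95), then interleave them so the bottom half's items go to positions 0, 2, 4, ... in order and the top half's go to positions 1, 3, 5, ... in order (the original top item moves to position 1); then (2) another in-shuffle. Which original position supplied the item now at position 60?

Undo the operations in reverse order, starting from position 60:
  undo op 2 (in-shuffle, from bottom half): 60 ← 78
  undo op 1 (in-shuffle, from bottom half): 78 ← 87
So the item at position 60 came from original position 87.

87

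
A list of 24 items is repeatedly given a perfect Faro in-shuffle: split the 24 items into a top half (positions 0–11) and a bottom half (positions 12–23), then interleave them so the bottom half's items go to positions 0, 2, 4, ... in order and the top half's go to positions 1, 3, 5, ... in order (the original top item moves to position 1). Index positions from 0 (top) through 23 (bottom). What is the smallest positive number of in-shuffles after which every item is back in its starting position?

The in-shuffle permutes the 24 positions with cycle lengths [4, 20].
Every item is home exactly when every cycle has completed a whole number of laps, i.e. after lcm(4, 20) = 20 in-shuffles.

20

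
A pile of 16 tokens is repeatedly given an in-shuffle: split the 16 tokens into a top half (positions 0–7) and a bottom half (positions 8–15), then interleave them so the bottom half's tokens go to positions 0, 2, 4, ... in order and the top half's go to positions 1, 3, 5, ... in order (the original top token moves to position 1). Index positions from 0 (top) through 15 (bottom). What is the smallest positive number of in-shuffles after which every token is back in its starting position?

The in-shuffle permutes the 16 positions with cycle lengths [8, 8].
Every token is home exactly when every cycle has completed a whole number of laps, i.e. after lcm(8) = 8 in-shuffles.

8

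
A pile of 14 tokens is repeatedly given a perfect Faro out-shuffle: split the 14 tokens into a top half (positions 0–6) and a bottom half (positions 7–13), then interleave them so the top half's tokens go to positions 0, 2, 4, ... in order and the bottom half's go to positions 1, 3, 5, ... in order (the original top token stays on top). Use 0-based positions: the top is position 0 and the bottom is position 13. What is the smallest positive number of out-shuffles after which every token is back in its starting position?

The out-shuffle permutes the 14 positions with cycle lengths [1, 1, 12].
Every token is home exactly when every cycle has completed a whole number of laps, i.e. after lcm(1, 12) = 12 out-shuffles.

12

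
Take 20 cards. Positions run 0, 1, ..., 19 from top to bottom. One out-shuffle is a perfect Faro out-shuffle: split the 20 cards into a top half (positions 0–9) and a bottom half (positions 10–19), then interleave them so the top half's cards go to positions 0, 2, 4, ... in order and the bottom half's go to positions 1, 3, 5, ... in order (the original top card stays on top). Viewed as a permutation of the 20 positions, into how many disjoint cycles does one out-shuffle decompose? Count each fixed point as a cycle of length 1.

Trace each unvisited position around until it returns:
(0) (1 2 4 8 16 13 ... len 18) (19)
3 cycles in total.

3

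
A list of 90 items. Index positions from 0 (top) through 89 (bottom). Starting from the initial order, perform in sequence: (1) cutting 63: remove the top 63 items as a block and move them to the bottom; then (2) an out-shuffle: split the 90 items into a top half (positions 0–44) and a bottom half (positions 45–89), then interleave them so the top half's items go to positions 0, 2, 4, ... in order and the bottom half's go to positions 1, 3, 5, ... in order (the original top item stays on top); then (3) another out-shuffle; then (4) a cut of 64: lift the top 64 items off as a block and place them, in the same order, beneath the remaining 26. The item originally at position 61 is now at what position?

21

Track the item from position 61 forward through each operation:
  after op 1 (cut 63): 61 → 88
  after op 2 (out-shuffle): 88 → 87
  after op 3 (out-shuffle): 87 → 85
  after op 4 (cut 64): 85 → 21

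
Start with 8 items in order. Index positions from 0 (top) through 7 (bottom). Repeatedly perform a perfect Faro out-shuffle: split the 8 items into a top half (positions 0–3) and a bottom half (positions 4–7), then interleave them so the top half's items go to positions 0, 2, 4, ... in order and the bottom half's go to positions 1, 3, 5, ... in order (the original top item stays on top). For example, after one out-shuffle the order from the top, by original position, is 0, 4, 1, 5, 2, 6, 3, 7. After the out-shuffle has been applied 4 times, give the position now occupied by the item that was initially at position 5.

Track the item's position through each out-shuffle:
5 → 3 → 6 → 5 → 3

3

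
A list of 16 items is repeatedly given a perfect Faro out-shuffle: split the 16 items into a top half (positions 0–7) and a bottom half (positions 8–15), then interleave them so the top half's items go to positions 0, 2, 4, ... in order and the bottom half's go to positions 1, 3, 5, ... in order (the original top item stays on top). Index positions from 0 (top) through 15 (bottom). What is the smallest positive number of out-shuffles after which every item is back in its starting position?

The out-shuffle permutes the 16 positions with cycle lengths [1, 1, 2, 4, 4, 4].
Every item is home exactly when every cycle has completed a whole number of laps, i.e. after lcm(1, 2, 4) = 4 out-shuffles.

4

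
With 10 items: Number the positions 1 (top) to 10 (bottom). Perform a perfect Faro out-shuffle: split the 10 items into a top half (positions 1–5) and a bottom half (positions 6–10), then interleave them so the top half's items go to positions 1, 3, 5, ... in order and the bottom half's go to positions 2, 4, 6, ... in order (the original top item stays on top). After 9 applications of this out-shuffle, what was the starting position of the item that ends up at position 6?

Work backwards from position 6, undoing one out-shuffle at a time:
6 ← 8 ← 9 ← 5 ← 3 ← 2 ← 6 ← 8 ← 9 ← 5
So the item now at position 6 started at position 5.

5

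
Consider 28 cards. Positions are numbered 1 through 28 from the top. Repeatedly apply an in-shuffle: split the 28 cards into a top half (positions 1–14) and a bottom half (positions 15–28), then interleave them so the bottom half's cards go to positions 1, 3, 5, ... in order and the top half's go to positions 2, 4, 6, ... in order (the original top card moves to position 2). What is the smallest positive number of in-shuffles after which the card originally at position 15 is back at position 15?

Follow position 15 under repeated in-shuffles:
15 → 1 → 2 → 4 → 8 → 16 → 3 → 6 → ... → 15 (length 28)
It first returns after 28 in-shuffles.

28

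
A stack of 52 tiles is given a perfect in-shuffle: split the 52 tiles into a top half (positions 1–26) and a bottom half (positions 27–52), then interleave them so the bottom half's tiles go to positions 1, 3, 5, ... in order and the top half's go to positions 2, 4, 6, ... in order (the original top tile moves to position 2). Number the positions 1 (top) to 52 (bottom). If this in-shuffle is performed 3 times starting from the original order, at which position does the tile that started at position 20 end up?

Track the tile's position through each in-shuffle:
20 → 40 → 27 → 1

1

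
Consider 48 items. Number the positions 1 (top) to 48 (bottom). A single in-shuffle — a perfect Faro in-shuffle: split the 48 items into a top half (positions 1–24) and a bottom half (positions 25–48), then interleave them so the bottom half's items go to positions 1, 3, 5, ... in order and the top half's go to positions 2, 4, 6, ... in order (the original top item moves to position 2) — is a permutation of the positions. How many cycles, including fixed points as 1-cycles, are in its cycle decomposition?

4

Trace each unvisited position around until it returns:
(1 2 4 8 16 32 ... len 21) (3 6 12 24 48 47 ... len 21) (7 14 28) (21 42 35)
4 cycles in total.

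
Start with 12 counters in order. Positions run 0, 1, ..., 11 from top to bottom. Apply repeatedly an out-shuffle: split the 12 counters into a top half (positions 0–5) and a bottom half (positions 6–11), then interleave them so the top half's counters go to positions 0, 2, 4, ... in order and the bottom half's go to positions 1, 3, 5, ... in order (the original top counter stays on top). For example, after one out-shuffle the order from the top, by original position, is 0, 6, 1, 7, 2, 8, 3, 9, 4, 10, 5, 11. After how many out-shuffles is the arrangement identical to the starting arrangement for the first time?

The out-shuffle permutes the 12 positions with cycle lengths [1, 1, 10].
Every counter is home exactly when every cycle has completed a whole number of laps, i.e. after lcm(1, 10) = 10 out-shuffles.

10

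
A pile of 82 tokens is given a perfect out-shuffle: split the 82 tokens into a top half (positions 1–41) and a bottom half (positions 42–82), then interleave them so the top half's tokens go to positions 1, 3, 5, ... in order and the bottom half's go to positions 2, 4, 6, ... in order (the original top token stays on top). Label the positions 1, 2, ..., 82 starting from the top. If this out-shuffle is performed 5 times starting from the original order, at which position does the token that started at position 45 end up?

Track the token's position through each out-shuffle:
45 → 8 → 15 → 29 → 57 → 32

32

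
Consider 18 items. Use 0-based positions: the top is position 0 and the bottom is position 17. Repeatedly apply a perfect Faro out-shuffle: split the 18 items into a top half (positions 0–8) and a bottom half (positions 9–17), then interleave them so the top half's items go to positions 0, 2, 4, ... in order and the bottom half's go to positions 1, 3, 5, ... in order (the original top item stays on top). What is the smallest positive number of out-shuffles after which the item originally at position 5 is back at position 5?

8

Follow position 5 under repeated out-shuffles:
5 → 10 → 3 → 6 → 12 → 7 → 14 → 11 → 5
It first returns after 8 out-shuffles.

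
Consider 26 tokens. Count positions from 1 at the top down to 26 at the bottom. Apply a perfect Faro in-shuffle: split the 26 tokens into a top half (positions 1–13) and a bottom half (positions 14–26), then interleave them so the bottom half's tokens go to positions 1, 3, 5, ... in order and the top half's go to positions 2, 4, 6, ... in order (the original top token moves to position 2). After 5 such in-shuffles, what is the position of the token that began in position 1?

5

Track the token's position through each in-shuffle:
1 → 2 → 4 → 8 → 16 → 5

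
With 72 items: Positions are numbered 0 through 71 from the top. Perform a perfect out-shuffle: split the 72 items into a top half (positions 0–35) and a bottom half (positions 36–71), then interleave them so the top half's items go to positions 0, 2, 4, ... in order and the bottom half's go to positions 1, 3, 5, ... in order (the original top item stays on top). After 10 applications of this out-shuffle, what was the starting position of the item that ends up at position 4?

38

Work backwards from position 4, undoing one out-shuffle at a time:
4 ← 2 ← 1 ← 36 ← 18 ← 9 ← 40 ← 20 ← 10 ← 5 ← 38
So the item now at position 4 started at position 38.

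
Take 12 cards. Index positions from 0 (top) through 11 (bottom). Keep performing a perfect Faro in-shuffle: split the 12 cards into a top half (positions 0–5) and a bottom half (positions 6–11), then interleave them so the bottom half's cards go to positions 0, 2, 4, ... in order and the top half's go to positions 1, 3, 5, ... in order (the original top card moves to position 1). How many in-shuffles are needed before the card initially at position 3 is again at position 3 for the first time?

Follow position 3 under repeated in-shuffles:
3 → 7 → 2 → 5 → 11 → 10 → 8 → 4 → 9 → 6 → 0 → 1 → 3
It first returns after 12 in-shuffles.

12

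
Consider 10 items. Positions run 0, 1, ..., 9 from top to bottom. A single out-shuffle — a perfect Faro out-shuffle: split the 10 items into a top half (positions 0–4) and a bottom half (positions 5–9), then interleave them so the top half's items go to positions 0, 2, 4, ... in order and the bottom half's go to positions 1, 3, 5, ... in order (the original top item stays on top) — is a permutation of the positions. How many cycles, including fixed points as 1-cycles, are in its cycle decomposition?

4

Trace each unvisited position around until it returns:
(0) (1 2 4 8 7 5) (3 6) (9)
4 cycles in total.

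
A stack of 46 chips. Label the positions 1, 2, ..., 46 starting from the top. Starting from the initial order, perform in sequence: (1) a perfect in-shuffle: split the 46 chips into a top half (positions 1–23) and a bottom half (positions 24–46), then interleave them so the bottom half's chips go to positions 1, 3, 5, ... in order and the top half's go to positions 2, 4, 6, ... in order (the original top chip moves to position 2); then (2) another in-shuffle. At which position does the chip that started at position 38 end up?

11

Track the chip from position 38 forward through each operation:
  after op 1 (in-shuffle): 38 → 29
  after op 2 (in-shuffle): 29 → 11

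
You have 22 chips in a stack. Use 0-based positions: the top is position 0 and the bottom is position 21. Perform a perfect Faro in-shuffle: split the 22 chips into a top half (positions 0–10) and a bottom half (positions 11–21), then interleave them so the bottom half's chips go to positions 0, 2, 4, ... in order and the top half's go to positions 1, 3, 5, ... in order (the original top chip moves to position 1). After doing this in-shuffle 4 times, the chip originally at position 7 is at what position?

12

Track the chip's position through each in-shuffle:
7 → 15 → 8 → 17 → 12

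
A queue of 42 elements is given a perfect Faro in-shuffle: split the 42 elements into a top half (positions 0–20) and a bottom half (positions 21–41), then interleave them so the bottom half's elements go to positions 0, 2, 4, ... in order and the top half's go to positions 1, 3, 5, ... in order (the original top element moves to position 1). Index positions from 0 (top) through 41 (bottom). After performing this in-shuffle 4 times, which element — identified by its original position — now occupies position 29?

Work backwards from position 29, undoing one in-shuffle at a time:
29 ← 14 ← 28 ← 35 ← 17
So the element now at position 29 started at position 17.

17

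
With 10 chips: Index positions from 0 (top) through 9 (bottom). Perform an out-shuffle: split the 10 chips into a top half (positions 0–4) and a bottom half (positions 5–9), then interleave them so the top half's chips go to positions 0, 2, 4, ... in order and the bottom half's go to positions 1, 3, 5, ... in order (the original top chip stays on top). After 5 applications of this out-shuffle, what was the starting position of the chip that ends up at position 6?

Work backwards from position 6, undoing one out-shuffle at a time:
6 ← 3 ← 6 ← 3 ← 6 ← 3
So the chip now at position 6 started at position 3.

3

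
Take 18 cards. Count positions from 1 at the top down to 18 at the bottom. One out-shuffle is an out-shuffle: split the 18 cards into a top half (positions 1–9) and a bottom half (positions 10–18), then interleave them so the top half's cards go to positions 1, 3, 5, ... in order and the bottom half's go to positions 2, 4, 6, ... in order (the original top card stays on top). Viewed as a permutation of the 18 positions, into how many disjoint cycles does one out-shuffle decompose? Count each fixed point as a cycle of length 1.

4

Trace each unvisited position around until it returns:
(1) (2 3 5 9 17 16 14 10) (4 7 13 8 15 12 6 11) (18)
4 cycles in total.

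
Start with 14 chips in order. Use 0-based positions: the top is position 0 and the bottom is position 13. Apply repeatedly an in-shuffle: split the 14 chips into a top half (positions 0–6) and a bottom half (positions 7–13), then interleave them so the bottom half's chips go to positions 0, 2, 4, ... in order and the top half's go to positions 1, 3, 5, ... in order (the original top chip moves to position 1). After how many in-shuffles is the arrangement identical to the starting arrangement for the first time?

The in-shuffle permutes the 14 positions with cycle lengths [2, 4, 4, 4].
Every chip is home exactly when every cycle has completed a whole number of laps, i.e. after lcm(2, 4) = 4 in-shuffles.

4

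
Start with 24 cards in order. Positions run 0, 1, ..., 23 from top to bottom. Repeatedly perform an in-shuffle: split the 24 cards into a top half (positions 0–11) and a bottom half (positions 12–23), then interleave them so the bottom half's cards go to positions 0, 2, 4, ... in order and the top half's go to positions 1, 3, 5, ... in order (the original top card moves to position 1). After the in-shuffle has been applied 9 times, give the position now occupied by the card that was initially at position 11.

18

Track the card's position through each in-shuffle:
11 → 23 → 22 → 20 → 16 → 8 → 17 → 10 → 21 → 18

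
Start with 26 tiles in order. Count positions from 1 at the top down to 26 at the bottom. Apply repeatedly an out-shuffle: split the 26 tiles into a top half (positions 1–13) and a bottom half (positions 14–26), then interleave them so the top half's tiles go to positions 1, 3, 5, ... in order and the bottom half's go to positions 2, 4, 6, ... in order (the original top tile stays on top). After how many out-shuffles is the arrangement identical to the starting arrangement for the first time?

20

The out-shuffle permutes the 26 positions with cycle lengths [1, 1, 4, 20].
Every tile is home exactly when every cycle has completed a whole number of laps, i.e. after lcm(1, 4, 20) = 20 out-shuffles.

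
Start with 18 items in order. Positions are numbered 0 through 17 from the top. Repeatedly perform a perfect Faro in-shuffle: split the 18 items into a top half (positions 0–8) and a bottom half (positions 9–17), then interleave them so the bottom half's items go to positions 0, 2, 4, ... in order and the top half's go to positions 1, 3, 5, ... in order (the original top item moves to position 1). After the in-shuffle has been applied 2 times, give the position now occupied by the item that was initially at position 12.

13

Track the item's position through each in-shuffle:
12 → 6 → 13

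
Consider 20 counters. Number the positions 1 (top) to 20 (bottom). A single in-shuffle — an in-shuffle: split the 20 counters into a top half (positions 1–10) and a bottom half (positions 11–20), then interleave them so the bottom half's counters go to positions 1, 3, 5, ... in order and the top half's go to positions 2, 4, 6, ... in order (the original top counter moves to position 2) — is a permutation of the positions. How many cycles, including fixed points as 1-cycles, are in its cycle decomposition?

Trace each unvisited position around until it returns:
(1 2 4 8 16 11) (3 6 12) (5 10 20 19 17 13) (7 14) (9 18 15)
5 cycles in total.

5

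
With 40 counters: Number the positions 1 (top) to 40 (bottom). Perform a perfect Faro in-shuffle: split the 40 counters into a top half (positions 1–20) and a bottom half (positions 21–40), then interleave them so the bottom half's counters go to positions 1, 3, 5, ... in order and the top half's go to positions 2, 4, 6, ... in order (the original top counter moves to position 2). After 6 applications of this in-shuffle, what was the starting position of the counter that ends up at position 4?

18

Work backwards from position 4, undoing one in-shuffle at a time:
4 ← 2 ← 1 ← 21 ← 31 ← 36 ← 18
So the counter now at position 4 started at position 18.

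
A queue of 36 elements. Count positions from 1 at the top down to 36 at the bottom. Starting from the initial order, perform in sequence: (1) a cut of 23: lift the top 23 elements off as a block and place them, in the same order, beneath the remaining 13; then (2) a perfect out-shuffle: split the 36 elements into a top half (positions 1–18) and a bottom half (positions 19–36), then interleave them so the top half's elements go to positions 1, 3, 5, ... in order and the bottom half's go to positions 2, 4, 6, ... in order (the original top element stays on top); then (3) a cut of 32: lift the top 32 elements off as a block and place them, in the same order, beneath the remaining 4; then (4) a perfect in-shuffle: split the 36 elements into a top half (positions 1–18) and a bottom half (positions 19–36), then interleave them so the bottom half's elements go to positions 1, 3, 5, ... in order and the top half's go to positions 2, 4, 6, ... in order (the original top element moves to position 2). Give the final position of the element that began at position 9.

Track the element from position 9 forward through each operation:
  after op 1 (cut 23): 9 → 22
  after op 2 (out-shuffle): 22 → 8
  after op 3 (cut 32): 8 → 12
  after op 4 (in-shuffle): 12 → 24

24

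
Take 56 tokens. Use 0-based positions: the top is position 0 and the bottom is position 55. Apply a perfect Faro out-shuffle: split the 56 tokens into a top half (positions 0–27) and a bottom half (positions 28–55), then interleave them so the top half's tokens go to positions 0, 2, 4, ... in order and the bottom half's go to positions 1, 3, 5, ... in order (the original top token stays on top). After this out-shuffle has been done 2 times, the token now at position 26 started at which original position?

34

Work backwards from position 26, undoing one out-shuffle at a time:
26 ← 13 ← 34
So the token now at position 26 started at position 34.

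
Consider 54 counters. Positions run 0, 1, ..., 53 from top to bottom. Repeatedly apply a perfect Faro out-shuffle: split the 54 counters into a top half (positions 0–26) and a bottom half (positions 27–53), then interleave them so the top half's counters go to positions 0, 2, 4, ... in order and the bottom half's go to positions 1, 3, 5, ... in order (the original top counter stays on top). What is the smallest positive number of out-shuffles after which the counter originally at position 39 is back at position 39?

52

Follow position 39 under repeated out-shuffles:
39 → 25 → 50 → 47 → 41 → 29 → 5 → 10 → ... → 39 (length 52)
It first returns after 52 out-shuffles.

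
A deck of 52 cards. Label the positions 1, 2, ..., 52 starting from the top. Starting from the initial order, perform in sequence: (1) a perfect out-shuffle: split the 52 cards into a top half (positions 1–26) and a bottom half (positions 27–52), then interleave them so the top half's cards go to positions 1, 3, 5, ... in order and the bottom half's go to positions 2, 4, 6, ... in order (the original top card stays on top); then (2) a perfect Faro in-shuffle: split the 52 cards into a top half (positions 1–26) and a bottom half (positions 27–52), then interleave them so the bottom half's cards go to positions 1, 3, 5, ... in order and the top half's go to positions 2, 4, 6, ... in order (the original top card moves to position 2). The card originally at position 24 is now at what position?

Track the card from position 24 forward through each operation:
  after op 1 (out-shuffle): 24 → 47
  after op 2 (in-shuffle): 47 → 41

41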